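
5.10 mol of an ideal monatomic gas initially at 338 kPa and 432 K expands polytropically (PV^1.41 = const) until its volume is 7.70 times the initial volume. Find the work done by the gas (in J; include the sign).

25300 J

V₁ = nRT₁/P₁ = 5.10×8.314×432/338 = 54.2 L.
Polytropic n=1.41: T₂ = T₁(V₁/V₂)^(n−1) = 432×(0.130)^0.41 = 187 K; P₂ = P₁(V₁/V₂)^n = 19.0 kPa.
W = (P₁V₁−P₂V₂)/(n−1) = (338×54.2−19.0×417)/0.41 = 25300 J.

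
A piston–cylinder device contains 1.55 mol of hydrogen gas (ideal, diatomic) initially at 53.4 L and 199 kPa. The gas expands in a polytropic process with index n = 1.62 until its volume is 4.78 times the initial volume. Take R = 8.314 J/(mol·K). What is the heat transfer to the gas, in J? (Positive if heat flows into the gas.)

T₁ = P₁V₁/(nR) = 199×53.4/(1.55×8.314) = 825 K.
Polytropic n=1.62: T₂ = T₁(V₁/V₂)^(n−1) = 825×(0.209)^0.62 = 313 K; P₂ = P₁(V₁/V₂)^n = 15.8 kPa.
W = (P₁V₁−P₂V₂)/(n−1) = (199×53.4−15.8×255)/0.62 = 10600 J.
ΔU = nCvΔT = 1.55×20.8×(313−825) = -16500 J.
Q = ΔU + W = -5850 J.

-5850 J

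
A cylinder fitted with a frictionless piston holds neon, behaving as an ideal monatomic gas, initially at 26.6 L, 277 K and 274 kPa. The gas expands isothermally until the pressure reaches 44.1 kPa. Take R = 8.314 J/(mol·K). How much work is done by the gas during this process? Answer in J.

n = P₁V₁/(RT₁) = 274×26.6/(8.314×277) = 3.16 mol.
Isothermal: T stays 277 K; PV = const ⇒ V₂ = 165 L, P₂ = 44.1 kPa.
W = nRT ln(V₂/V₁) = 3.16×8.314×277×ln(6.21) = 13300 J.

13300 J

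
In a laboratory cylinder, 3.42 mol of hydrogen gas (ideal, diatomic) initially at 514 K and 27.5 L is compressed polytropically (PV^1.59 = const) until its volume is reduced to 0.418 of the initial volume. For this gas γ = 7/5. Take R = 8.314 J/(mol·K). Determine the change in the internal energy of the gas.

P₁ = nRT₁/V₁ = 3.42×8.314×514/27.5 = 531 kPa.
Polytropic n=1.59: T₂ = T₁(V₁/V₂)^(n−1) = 514×(2.39)^0.59 = 860 K; P₂ = P₁(V₁/V₂)^n = 2130 kPa.
For an ideal gas ΔU = nCvΔT with Cv = (5/2)R = 20.8 J/(mol·K).
ΔU = 3.42×20.8×(860−514) = 24600 J.

24600 J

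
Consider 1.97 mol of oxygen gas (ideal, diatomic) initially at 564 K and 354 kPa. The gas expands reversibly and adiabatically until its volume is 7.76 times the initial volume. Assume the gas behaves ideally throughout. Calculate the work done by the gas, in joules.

12900 J

V₁ = nRT₁/P₁ = 1.97×8.314×564/354 = 26.1 L.
Adiabatic: TV^(γ−1) = const ⇒ T₂ = 564×(0.129)^0.400 = 249 K; PV^γ = const ⇒ P₂ = 20.1 kPa.
ΔU = nCvΔT = 1.97×20.8×(249−564) = -12900 J.
Q = 0 for an adiabatic process, so W = −ΔU = 12900 J.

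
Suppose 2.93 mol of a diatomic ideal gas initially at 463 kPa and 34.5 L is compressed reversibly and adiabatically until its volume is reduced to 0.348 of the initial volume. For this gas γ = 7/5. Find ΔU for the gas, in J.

21000 J

T₁ = P₁V₁/(nR) = 463×34.5/(2.93×8.314) = 656 K.
Adiabatic: TV^(γ−1) = const ⇒ T₂ = 656×(2.87)^0.400 = 1000 K; PV^γ = const ⇒ P₂ = 2030 kPa.
For an ideal gas ΔU = nCvΔT with Cv = (5/2)R = 20.8 J/(mol·K).
ΔU = 2.93×20.8×(1000−656) = 21000 J.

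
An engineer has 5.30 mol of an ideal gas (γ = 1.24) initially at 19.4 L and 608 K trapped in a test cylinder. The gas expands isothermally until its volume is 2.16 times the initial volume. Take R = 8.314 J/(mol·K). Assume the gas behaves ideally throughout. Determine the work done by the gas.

20600 J

P₁ = nRT₁/V₁ = 5.30×8.314×608/19.4 = 1380 kPa.
Isothermal: T stays 608 K; PV = const ⇒ V₂ = 41.9 L, P₂ = 639 kPa.
W = nRT ln(V₂/V₁) = 5.30×8.314×608×ln(2.16) = 20600 J.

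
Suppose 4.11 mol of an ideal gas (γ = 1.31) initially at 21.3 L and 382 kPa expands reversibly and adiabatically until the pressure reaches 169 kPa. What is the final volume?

39.7 L

T₁ = P₁V₁/(nR) = 382×21.3/(4.11×8.314) = 238 K.
Adiabatic: T₂/T₁ = (P₂/P₁)^((γ−1)/γ) ⇒ T₂ = 238×(0.442)^0.237 = 196 K; V₂ = 39.7 L.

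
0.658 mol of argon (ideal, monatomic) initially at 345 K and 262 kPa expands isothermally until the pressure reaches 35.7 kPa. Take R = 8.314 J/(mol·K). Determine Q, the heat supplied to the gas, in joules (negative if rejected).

V₁ = nRT₁/P₁ = 0.658×8.314×345/262 = 7.20 L.
Isothermal: T stays 345 K; PV = const ⇒ V₂ = 52.9 L, P₂ = 35.7 kPa.
ΔU = 0 (ideal gas, T constant).
W = nRT ln(V₂/V₁) = 0.658×8.314×345×ln(7.34) = 3760 J.
Q = ΔU + W = 3760 J.

3760 J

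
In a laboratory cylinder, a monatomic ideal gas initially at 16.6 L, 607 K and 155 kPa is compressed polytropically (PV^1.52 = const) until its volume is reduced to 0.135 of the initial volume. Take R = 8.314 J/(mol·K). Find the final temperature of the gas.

Polytropic n=1.52: T₂ = T₁(V₁/V₂)^(n−1) = 607×(7.41)^0.52 = 1720 K; P₂ = P₁(V₁/V₂)^n = 3250 kPa.

1720 K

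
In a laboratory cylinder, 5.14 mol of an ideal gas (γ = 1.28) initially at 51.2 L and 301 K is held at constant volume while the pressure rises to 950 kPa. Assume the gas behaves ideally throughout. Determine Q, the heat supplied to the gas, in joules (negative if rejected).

128000 J

P₁ = nRT₁/V₁ = 5.14×8.314×301/51.2 = 251 kPa.
Isochoric: V stays 51.2 L; P/T = const ⇒ T₂ = 1140 K, P₂ = 950 kPa.
W = 0 (no volume change).
ΔU = nCvΔT = 5.14×29.7×(1140−301) = 128000 J.
Q = ΔU = 128000 J.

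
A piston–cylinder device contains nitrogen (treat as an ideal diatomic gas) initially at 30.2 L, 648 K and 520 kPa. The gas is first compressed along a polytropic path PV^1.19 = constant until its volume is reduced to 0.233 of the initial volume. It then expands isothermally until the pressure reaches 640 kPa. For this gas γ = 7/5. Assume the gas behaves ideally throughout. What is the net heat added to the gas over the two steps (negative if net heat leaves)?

n = P₁V₁/(RT₁) = 520×30.2/(8.314×648) = 2.91 mol.
Step 1 — Polytropic n=1.19: T₂ = T₁(V₁/V₂)^(n−1) = 648×(4.29)^0.19 = 855 K; P₂ = P₁(V₁/V₂)^n = 2940 kPa.
W = (P₁V₁−P₂V₂)/(n−1) = (520×30.2−2940×7.04)/0.19 = -26400 J.
ΔU = nCvΔT = 2.91×20.8×(855−648) = 12500 J.
Q = ΔU + W = -13800 J.
State after step 1: P = 2940 kPa, V = 7.04 L, T = 855 K.
Step 2 — Isothermal: T stays 855 K; PV = const ⇒ V₂ = 32.4 L, P₂ = 640 kPa.
ΔU = 0 (ideal gas, T constant).
W = nRT ln(V₂/V₁) = 2.91×8.314×855×ln(4.60) = 31600 J.
Q = ΔU + W = 31600 J.
Net over both steps: W = 5250 J, Q = 17800 J, ΔU = 12500 J.

17800 J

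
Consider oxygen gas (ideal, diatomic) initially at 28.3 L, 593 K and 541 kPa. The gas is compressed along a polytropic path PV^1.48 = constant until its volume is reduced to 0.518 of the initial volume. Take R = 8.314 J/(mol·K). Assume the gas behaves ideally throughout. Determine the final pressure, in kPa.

Polytropic n=1.48: T₂ = T₁(V₁/V₂)^(n−1) = 593×(1.93)^0.48 = 813 K; P₂ = P₁(V₁/V₂)^n = 1430 kPa.

1430 kPa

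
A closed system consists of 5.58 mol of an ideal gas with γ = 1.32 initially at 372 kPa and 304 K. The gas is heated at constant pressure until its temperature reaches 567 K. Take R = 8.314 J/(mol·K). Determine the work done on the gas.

-12200 J

V₁ = nRT₁/P₁ = 5.58×8.314×304/372 = 37.9 L.
Isobaric: P stays 372 kPa; V/T = const ⇒ T₂ = 567 K, V₂ = 70.7 L.
W = PΔV = 372×(70.7−37.9) kPa·L = 12200 J.
Work done on the gas = −W_by = -12200 J.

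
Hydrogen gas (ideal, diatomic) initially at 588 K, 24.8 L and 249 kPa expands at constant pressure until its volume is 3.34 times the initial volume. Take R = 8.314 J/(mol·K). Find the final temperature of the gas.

Isobaric: P stays 249 kPa; V/T = const ⇒ T₂ = 1960 K, V₂ = 82.8 L.

1960 K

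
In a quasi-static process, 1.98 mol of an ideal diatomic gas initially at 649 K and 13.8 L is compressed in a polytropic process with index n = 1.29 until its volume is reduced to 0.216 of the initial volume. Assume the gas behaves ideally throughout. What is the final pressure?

P₁ = nRT₁/V₁ = 1.98×8.314×649/13.8 = 774 kPa.
Polytropic n=1.29: T₂ = T₁(V₁/V₂)^(n−1) = 649×(4.63)^0.29 = 1010 K; P₂ = P₁(V₁/V₂)^n = 5590 kPa.

5590 kPa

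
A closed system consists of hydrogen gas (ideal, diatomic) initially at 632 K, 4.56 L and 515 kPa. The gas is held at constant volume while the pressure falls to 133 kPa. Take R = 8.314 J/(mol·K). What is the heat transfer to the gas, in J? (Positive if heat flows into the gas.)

n = P₁V₁/(RT₁) = 515×4.56/(8.314×632) = 0.447 mol.
Isochoric: V stays 4.56 L; P/T = const ⇒ T₂ = 163 K, P₂ = 133 kPa.
W = 0 (no volume change).
ΔU = nCvΔT = 0.447×20.8×(163−632) = -4350 J.
Q = ΔU = -4350 J.

-4350 J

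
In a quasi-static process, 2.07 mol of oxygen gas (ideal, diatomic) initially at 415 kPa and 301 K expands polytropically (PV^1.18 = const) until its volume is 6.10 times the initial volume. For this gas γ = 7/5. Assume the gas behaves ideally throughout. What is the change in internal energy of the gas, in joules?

V₁ = nRT₁/P₁ = 2.07×8.314×301/415 = 12.5 L.
Polytropic n=1.18: T₂ = T₁(V₁/V₂)^(n−1) = 301×(0.164)^0.18 = 217 K; P₂ = P₁(V₁/V₂)^n = 49.1 kPa.
For an ideal gas ΔU = nCvΔT with Cv = (5/2)R = 20.8 J/(mol·K).
ΔU = 2.07×20.8×(217−301) = -3600 J.

-3600 J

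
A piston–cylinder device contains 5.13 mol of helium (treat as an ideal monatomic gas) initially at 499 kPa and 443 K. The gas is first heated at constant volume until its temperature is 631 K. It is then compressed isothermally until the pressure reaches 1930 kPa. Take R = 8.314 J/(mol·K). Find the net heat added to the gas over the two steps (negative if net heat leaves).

V₁ = nRT₁/P₁ = 5.13×8.314×443/499 = 37.9 L.
Step 1 — Isochoric: V stays 37.9 L; P/T = const ⇒ T₂ = 631 K, P₂ = 711 kPa.
W = 0 (no volume change).
ΔU = nCvΔT = 5.13×12.5×(631−443) = 12000 J.
Q = ΔU = 12000 J.
State after step 1: P = 711 kPa, V = 37.9 L, T = 631 K.
Step 2 — Isothermal: T stays 631 K; PV = const ⇒ V₂ = 13.9 L, P₂ = 1930 kPa.
ΔU = 0 (ideal gas, T constant).
W = nRT ln(V₂/V₁) = 5.13×8.314×631×ln(0.368) = -26900 J.
Q = ΔU + W = -26900 J.
Net over both steps: W = -26900 J, Q = -14900 J, ΔU = 12000 J.

-14900 J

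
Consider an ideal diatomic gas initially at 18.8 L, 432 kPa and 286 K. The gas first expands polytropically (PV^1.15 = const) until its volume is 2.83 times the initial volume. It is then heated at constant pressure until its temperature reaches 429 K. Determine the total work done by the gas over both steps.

n = P₁V₁/(RT₁) = 432×18.8/(8.314×286) = 3.42 mol.
Step 1 — Polytropic n=1.15: T₂ = T₁(V₁/V₂)^(n−1) = 286×(0.353)^0.15 = 245 K; P₂ = P₁(V₁/V₂)^n = 131 kPa.
W = (P₁V₁−P₂V₂)/(n−1) = (432×18.8−131×53.2)/0.15 = 7820 J.
ΔU = nCvΔT = 3.42×20.8×(245−286) = -2930 J.
Q = ΔU + W = 4890 J.
State after step 1: P = 131 kPa, V = 53.2 L, T = 245 K.
Step 2 — Isobaric: P stays 131 kPa; V/T = const ⇒ T₂ = 429 K, V₂ = 93.3 L.
W = PΔV = 131×(93.3−53.2) kPa·L = 5230 J.
ΔU = nCvΔT = 3.42×20.8×(429−245) = 13100 J.
Q = ΔU + W = nCpΔT = 18300 J.
Net over both steps: W = 13100 J, Q = 23200 J, ΔU = 10200 J.

13100 J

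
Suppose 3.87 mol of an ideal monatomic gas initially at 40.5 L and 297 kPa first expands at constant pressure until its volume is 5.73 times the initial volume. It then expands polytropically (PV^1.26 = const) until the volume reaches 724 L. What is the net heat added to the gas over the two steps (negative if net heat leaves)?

T₁ = P₁V₁/(nR) = 297×40.5/(3.87×8.314) = 374 K.
Step 1 — Isobaric: P stays 297 kPa; V/T = const ⇒ T₂ = 2140 K, V₂ = 232 L.
W = PΔV = 297×(232−40.5) kPa·L = 56900 J.
ΔU = nCvΔT = 3.87×12.5×(2140−374) = 85300 J.
Q = ΔU + W = nCpΔT = 142000 J.
State after step 1: P = 297 kPa, V = 232 L, T = 2140 K.
Step 2 — Polytropic n=1.26: T₂ = T₁(V₁/V₂)^(n−1) = 2140×(0.321)^0.26 = 1590 K; P₂ = P₁(V₁/V₂)^n = 70.8 kPa.
W = (P₁V₁−P₂V₂)/(n−1) = (297×232−70.8×724)/0.26 = 67900 J.
ΔU = nCvΔT = 3.87×12.5×(1590−2140) = -26500 J.
Q = ΔU + W = 41400 J.
Net over both steps: W = 125000 J, Q = 184000 J, ΔU = 58900 J.

184000 J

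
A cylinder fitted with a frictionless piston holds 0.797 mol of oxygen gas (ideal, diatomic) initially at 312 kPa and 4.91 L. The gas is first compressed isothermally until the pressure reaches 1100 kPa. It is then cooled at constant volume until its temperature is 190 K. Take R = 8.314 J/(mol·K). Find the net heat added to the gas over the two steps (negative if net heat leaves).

T₁ = P₁V₁/(nR) = 312×4.91/(0.797×8.314) = 231 K.
Step 1 — Isothermal: T stays 231 K; PV = const ⇒ V₂ = 1.39 L, P₂ = 1100 kPa.
ΔU = 0 (ideal gas, T constant).
W = nRT ln(V₂/V₁) = 0.797×8.314×231×ln(0.284) = -1930 J.
Q = ΔU + W = -1930 J.
State after step 1: P = 1100 kPa, V = 1.39 L, T = 231 K.
Step 2 — Isochoric: V stays 1.39 L; P/T = const ⇒ T₂ = 190 K, P₂ = 904 kPa.
W = 0 (no volume change).
ΔU = nCvΔT = 0.797×20.8×(190−231) = -682 J.
Q = ΔU = -682 J.
Net over both steps: W = -1930 J, Q = -2610 J, ΔU = -682 J.

-2610 J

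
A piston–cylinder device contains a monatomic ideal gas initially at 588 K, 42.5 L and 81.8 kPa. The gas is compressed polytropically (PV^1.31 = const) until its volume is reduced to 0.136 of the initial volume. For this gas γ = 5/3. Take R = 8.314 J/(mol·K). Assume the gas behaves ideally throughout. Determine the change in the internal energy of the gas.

4460 J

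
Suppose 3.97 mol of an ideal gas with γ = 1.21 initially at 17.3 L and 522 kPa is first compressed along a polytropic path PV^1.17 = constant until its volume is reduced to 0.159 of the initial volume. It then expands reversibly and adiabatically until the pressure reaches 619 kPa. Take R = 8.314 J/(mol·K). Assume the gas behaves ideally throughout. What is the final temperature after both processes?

265 K

T₁ = P₁V₁/(nR) = 522×17.3/(3.97×8.314) = 274 K.
Step 1 — Polytropic n=1.17: T₂ = T₁(V₁/V₂)^(n−1) = 274×(6.29)^0.17 = 374 K; P₂ = P₁(V₁/V₂)^n = 4490 kPa.
W = (P₁V₁−P₂V₂)/(n−1) = (522×17.3−4490×2.75)/0.17 = -19500 J.
ΔU = nCvΔT = 3.97×39.6×(374−274) = 15800 J.
Q = ΔU + W = -3710 J.
State after step 1: P = 4490 kPa, V = 2.75 L, T = 374 K.
Step 2 — Adiabatic: T₂/T₁ = (P₂/P₁)^((γ−1)/γ) ⇒ T₂ = 374×(0.138)^0.174 = 265 K; V₂ = 14.1 L.
ΔU = nCvΔT = 3.97×39.6×(265−374) = -17100 J.
Q = 0 for an adiabatic process, so W = −ΔU = 17100 J.
Net over both steps: W = -2390 J, Q = -3710 J, ΔU = -1320 J.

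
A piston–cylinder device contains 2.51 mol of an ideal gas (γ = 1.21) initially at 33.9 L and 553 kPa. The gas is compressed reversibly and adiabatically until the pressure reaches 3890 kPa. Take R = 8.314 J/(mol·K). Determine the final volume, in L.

T₁ = P₁V₁/(nR) = 553×33.9/(2.51×8.314) = 898 K.
Adiabatic: T₂/T₁ = (P₂/P₁)^((γ−1)/γ) ⇒ T₂ = 898×(7.03)^0.174 = 1260 K; V₂ = 6.76 L.

6.76 L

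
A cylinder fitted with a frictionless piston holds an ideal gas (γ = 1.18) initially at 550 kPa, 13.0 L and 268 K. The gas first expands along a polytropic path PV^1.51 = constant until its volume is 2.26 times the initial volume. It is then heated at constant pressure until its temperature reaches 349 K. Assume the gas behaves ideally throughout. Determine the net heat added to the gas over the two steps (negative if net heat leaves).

n = P₁V₁/(RT₁) = 550×13.0/(8.314×268) = 3.21 mol.
Step 1 — Polytropic n=1.51: T₂ = T₁(V₁/V₂)^(n−1) = 268×(0.442)^0.51 = 177 K; P₂ = P₁(V₁/V₂)^n = 161 kPa.
W = (P₁V₁−P₂V₂)/(n−1) = (550×13.0−161×29.4)/0.51 = 4770 J.
ΔU = nCvΔT = 3.21×46.2×(177−268) = -13500 J.
Q = ΔU + W = -8740 J.
State after step 1: P = 161 kPa, V = 29.4 L, T = 177 K.
Step 2 — Isobaric: P stays 161 kPa; V/T = const ⇒ T₂ = 349 K, V₂ = 58.0 L.
W = PΔV = 161×(58.0−29.4) kPa·L = 4590 J.
ΔU = nCvΔT = 3.21×46.2×(349−177) = 25500 J.
Q = ΔU + W = nCpΔT = 30100 J.
Net over both steps: W = 9360 J, Q = 21400 J, ΔU = 12000 J.

21400 J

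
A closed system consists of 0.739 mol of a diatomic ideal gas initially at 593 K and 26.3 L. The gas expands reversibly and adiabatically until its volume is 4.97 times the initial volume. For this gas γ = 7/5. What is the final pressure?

14.7 kPa

P₁ = nRT₁/V₁ = 0.739×8.314×593/26.3 = 139 kPa.
Adiabatic: TV^(γ−1) = const ⇒ T₂ = 593×(0.201)^0.400 = 312 K; PV^γ = const ⇒ P₂ = 14.7 kPa.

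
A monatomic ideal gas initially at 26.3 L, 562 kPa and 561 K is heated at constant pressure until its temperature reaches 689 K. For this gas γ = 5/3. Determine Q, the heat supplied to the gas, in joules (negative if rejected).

n = P₁V₁/(RT₁) = 562×26.3/(8.314×561) = 3.17 mol.
Isobaric: P stays 562 kPa; V/T = const ⇒ T₂ = 689 K, V₂ = 32.3 L.
W = PΔV = 562×(32.3−26.3) kPa·L = 3370 J.
ΔU = nCvΔT = 3.17×12.5×(689−561) = 5060 J.
Q = ΔU + W = nCpΔT = 8430 J.

8430 J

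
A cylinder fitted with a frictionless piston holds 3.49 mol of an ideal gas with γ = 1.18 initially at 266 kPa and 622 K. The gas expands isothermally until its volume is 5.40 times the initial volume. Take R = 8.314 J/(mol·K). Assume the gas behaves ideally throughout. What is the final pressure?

49.3 kPa

V₁ = nRT₁/P₁ = 3.49×8.314×622/266 = 67.8 L.
Isothermal: T stays 622 K; PV = const ⇒ V₂ = 366 L, P₂ = 49.3 kPa.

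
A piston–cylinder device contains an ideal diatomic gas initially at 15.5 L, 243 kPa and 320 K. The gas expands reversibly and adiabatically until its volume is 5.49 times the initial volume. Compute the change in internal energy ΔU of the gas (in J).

-4650 J

n = P₁V₁/(RT₁) = 243×15.5/(8.314×320) = 1.42 mol.
Adiabatic: TV^(γ−1) = const ⇒ T₂ = 320×(0.182)^0.400 = 162 K; PV^γ = const ⇒ P₂ = 22.4 kPa.
For an ideal gas ΔU = nCvΔT with Cv = (5/2)R = 20.8 J/(mol·K).
ΔU = 1.42×20.8×(162−320) = -4650 J.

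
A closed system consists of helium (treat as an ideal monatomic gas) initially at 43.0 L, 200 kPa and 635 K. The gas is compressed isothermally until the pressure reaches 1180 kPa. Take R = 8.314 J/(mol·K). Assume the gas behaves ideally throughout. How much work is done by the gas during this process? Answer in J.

n = P₁V₁/(RT₁) = 200×43.0/(8.314×635) = 1.63 mol.
Isothermal: T stays 635 K; PV = const ⇒ V₂ = 7.29 L, P₂ = 1180 kPa.
W = nRT ln(V₂/V₁) = 1.63×8.314×635×ln(0.169) = -15300 J.

-15300 J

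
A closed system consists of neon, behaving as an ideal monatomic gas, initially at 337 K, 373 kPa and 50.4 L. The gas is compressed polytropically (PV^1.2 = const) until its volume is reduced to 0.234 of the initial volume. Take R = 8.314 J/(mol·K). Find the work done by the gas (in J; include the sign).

-31700 J

n = P₁V₁/(RT₁) = 373×50.4/(8.314×337) = 6.71 mol.
Polytropic n=1.2: T₂ = T₁(V₁/V₂)^(n−1) = 337×(4.27)^0.20 = 451 K; P₂ = P₁(V₁/V₂)^n = 2130 kPa.
W = (P₁V₁−P₂V₂)/(n−1) = (373×50.4−2130×11.8)/0.20 = -31700 J.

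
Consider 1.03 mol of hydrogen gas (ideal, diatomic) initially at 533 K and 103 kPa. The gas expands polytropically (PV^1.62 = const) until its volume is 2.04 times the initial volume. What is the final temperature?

343 K

V₁ = nRT₁/P₁ = 1.03×8.314×533/103 = 44.3 L.
Polytropic n=1.62: T₂ = T₁(V₁/V₂)^(n−1) = 533×(0.490)^0.62 = 343 K; P₂ = P₁(V₁/V₂)^n = 32.5 kPa.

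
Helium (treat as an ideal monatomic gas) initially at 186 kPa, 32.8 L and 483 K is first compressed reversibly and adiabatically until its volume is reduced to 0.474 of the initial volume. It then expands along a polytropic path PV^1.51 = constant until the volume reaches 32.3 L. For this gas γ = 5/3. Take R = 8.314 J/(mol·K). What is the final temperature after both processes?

n = P₁V₁/(RT₁) = 186×32.8/(8.314×483) = 1.52 mol.
Step 1 — Adiabatic: TV^(γ−1) = const ⇒ T₂ = 483×(2.11)^0.667 = 795 K; PV^γ = const ⇒ P₂ = 645 kPa.
ΔU = nCvΔT = 1.52×12.5×(795−483) = 5900 J.
Q = 0 for an adiabatic process, so W = −ΔU = -5900 J.
State after step 1: P = 645 kPa, V = 15.5 L, T = 795 K.
Step 2 — Polytropic n=1.51: T₂ = T₁(V₁/V₂)^(n−1) = 795×(0.481)^0.51 = 547 K; P₂ = P₁(V₁/V₂)^n = 214 kPa.
W = (P₁V₁−P₂V₂)/(n−1) = (645×15.5−214×32.3)/0.51 = 6120 J.
ΔU = nCvΔT = 1.52×12.5×(547−795) = -4690 J.
Q = ΔU + W = 1440 J.
Net over both steps: W = 223 J, Q = 1440 J, ΔU = 1220 J.

547 K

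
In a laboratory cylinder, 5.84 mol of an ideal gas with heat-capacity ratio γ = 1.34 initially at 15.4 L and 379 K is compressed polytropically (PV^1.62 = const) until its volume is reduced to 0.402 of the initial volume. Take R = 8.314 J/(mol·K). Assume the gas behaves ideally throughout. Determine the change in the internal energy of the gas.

41100 J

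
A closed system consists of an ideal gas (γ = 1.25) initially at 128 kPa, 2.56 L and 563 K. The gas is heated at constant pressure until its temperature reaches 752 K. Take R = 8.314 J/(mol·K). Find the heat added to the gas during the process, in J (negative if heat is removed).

550 J

n = P₁V₁/(RT₁) = 128×2.56/(8.314×563) = 0.0700 mol.
Isobaric: P stays 128 kPa; V/T = const ⇒ T₂ = 752 K, V₂ = 3.42 L.
W = PΔV = 128×(3.42−2.56) kPa·L = 110 J.
ΔU = nCvΔT = 0.0700×33.3×(752−563) = 440 J.
Q = ΔU + W = nCpΔT = 550 J.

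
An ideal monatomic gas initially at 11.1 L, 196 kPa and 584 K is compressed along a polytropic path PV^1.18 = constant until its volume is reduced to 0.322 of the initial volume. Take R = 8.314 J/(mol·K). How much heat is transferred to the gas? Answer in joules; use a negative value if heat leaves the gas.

n = P₁V₁/(RT₁) = 196×11.1/(8.314×584) = 0.448 mol.
Polytropic n=1.18: T₂ = T₁(V₁/V₂)^(n−1) = 584×(3.11)^0.18 = 716 K; P₂ = P₁(V₁/V₂)^n = 746 kPa.
W = (P₁V₁−P₂V₂)/(n−1) = (196×11.1−746×3.57)/0.18 = -2730 J.
ΔU = nCvΔT = 0.448×12.5×(716−584) = 738 J.
Q = ΔU + W = -2000 J.

-2000 J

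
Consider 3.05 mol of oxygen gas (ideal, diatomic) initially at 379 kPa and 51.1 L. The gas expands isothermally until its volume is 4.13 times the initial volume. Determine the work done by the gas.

27500 J

T₁ = P₁V₁/(nR) = 379×51.1/(3.05×8.314) = 764 K.
Isothermal: T stays 764 K; PV = const ⇒ V₂ = 211 L, P₂ = 91.8 kPa.
W = nRT ln(V₂/V₁) = 3.05×8.314×764×ln(4.13) = 27500 J.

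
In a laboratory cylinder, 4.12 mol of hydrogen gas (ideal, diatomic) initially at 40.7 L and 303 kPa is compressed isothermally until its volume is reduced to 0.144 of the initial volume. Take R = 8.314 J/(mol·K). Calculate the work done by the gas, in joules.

T₁ = P₁V₁/(nR) = 303×40.7/(4.12×8.314) = 360 K.
Isothermal: T stays 360 K; PV = const ⇒ V₂ = 5.86 L, P₂ = 2100 kPa.
W = nRT ln(V₂/V₁) = 4.12×8.314×360×ln(0.144) = -23900 J.

-23900 J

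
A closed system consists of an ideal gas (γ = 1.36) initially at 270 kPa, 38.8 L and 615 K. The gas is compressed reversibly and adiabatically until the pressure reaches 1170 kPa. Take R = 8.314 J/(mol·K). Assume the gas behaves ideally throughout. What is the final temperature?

Adiabatic: T₂/T₁ = (P₂/P₁)^((γ−1)/γ) ⇒ T₂ = 615×(4.33)^0.265 = 907 K; V₂ = 13.2 L.

907 K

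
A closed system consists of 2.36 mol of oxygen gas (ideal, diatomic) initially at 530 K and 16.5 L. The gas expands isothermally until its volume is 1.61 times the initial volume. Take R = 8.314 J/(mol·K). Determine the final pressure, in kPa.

391 kPa

P₁ = nRT₁/V₁ = 2.36×8.314×530/16.5 = 630 kPa.
Isothermal: T stays 530 K; PV = const ⇒ V₂ = 26.6 L, P₂ = 391 kPa.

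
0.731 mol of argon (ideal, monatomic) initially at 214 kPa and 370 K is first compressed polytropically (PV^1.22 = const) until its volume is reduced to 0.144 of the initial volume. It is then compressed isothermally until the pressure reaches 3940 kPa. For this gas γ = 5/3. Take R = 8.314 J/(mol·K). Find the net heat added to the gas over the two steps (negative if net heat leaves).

-5530 J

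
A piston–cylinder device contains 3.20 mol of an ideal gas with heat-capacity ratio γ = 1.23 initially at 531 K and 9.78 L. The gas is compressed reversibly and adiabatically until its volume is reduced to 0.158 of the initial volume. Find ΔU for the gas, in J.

32500 J

P₁ = nRT₁/V₁ = 3.20×8.314×531/9.78 = 1440 kPa.
Adiabatic: TV^(γ−1) = const ⇒ T₂ = 531×(6.33)^0.230 = 812 K; PV^γ = const ⇒ P₂ = 14000 kPa.
For an ideal gas ΔU = nCvΔT with Cv = R/(γ−1) = 36.1 J/(mol·K).
ΔU = 3.20×36.1×(812−531) = 32500 J.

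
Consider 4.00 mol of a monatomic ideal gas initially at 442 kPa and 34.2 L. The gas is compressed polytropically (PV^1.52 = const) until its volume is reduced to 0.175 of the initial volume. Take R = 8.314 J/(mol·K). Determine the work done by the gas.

T₁ = P₁V₁/(nR) = 442×34.2/(4.00×8.314) = 455 K.
Polytropic n=1.52: T₂ = T₁(V₁/V₂)^(n−1) = 455×(5.71)^0.52 = 1130 K; P₂ = P₁(V₁/V₂)^n = 6250 kPa.
W = (P₁V₁−P₂V₂)/(n−1) = (442×34.2−6250×5.99)/0.52 = -42900 J.

-42900 J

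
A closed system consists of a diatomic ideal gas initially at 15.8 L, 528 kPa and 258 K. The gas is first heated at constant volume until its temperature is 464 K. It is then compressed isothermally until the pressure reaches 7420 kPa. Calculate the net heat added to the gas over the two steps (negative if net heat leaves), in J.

-14200 J

n = P₁V₁/(RT₁) = 528×15.8/(8.314×258) = 3.89 mol.
Step 1 — Isochoric: V stays 15.8 L; P/T = const ⇒ T₂ = 464 K, P₂ = 950 kPa.
W = 0 (no volume change).
ΔU = nCvΔT = 3.89×20.8×(464−258) = 16700 J.
Q = ΔU = 16700 J.
State after step 1: P = 950 kPa, V = 15.8 L, T = 464 K.
Step 2 — Isothermal: T stays 464 K; PV = const ⇒ V₂ = 2.02 L, P₂ = 7420 kPa.
ΔU = 0 (ideal gas, T constant).
W = nRT ln(V₂/V₁) = 3.89×8.314×464×ln(0.128) = -30800 J.
Q = ΔU + W = -30800 J.
Net over both steps: W = -30800 J, Q = -14200 J, ΔU = 16700 J.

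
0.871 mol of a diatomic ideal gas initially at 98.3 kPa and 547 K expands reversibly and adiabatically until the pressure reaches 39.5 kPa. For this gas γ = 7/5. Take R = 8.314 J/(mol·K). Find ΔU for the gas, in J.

V₁ = nRT₁/P₁ = 0.871×8.314×547/98.3 = 40.3 L.
Adiabatic: T₂/T₁ = (P₂/P₁)^((γ−1)/γ) ⇒ T₂ = 547×(0.402)^0.286 = 422 K; V₂ = 77.3 L.
For an ideal gas ΔU = nCvΔT with Cv = (5/2)R = 20.8 J/(mol·K).
ΔU = 0.871×20.8×(422−547) = -2270 J.

-2270 J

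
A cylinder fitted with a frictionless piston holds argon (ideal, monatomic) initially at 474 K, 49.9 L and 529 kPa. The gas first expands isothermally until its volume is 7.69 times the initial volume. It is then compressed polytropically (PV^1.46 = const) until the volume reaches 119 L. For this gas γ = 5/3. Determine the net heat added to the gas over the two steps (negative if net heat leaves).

41200 J

n = P₁V₁/(RT₁) = 529×49.9/(8.314×474) = 6.70 mol.
Step 1 — Isothermal: T stays 474 K; PV = const ⇒ V₂ = 384 L, P₂ = 68.8 kPa.
ΔU = 0 (ideal gas, T constant).
W = nRT ln(V₂/V₁) = 6.70×8.314×474×ln(7.69) = 53800 J.
Q = ΔU + W = 53800 J.
State after step 1: P = 68.8 kPa, V = 384 L, T = 474 K.
Step 2 — Polytropic n=1.46: T₂ = T₁(V₁/V₂)^(n−1) = 474×(3.22)^0.46 = 812 K; P₂ = P₁(V₁/V₂)^n = 380 kPa.
W = (P₁V₁−P₂V₂)/(n−1) = (68.8×384−380×119)/0.46 = -40900 J.
ΔU = nCvΔT = 6.70×12.5×(812−474) = 28300 J.
Q = ΔU + W = -12700 J.
Net over both steps: W = 12900 J, Q = 41200 J, ΔU = 28300 J.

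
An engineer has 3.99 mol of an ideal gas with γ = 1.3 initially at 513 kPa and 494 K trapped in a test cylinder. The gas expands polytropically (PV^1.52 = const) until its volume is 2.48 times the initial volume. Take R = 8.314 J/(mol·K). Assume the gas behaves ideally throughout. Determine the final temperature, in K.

308 K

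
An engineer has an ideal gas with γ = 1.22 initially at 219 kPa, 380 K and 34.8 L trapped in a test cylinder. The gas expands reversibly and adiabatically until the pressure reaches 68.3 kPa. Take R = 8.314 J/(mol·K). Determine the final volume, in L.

90.4 L

Adiabatic: T₂/T₁ = (P₂/P₁)^((γ−1)/γ) ⇒ T₂ = 380×(0.312)^0.180 = 308 K; V₂ = 90.4 L.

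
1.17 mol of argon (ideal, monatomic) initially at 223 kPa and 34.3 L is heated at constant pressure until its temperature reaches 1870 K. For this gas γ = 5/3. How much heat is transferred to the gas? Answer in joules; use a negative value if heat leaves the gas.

26400 J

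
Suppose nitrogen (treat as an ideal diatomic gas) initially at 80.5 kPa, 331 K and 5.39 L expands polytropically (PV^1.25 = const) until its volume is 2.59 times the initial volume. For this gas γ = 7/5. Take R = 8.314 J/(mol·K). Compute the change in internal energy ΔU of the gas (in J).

n = P₁V₁/(RT₁) = 80.5×5.39/(8.314×331) = 0.158 mol.
Polytropic n=1.25: T₂ = T₁(V₁/V₂)^(n−1) = 331×(0.386)^0.25 = 261 K; P₂ = P₁(V₁/V₂)^n = 24.5 kPa.
For an ideal gas ΔU = nCvΔT with Cv = (5/2)R = 20.8 J/(mol·K).
ΔU = 0.158×20.8×(261−331) = -230 J.

-230 J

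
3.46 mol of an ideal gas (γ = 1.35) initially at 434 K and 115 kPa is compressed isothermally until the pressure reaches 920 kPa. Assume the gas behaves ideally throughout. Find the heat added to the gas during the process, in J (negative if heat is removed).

V₁ = nRT₁/P₁ = 3.46×8.314×434/115 = 109 L.
Isothermal: T stays 434 K; PV = const ⇒ V₂ = 13.6 L, P₂ = 920 kPa.
ΔU = 0 (ideal gas, T constant).
W = nRT ln(V₂/V₁) = 3.46×8.314×434×ln(0.125) = -26000 J.
Q = ΔU + W = -26000 J.

-26000 J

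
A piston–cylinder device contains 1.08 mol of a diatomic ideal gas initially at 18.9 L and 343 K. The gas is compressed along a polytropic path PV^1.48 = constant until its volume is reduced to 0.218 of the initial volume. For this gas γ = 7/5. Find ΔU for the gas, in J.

P₁ = nRT₁/V₁ = 1.08×8.314×343/18.9 = 163 kPa.
Polytropic n=1.48: T₂ = T₁(V₁/V₂)^(n−1) = 343×(4.59)^0.48 = 713 K; P₂ = P₁(V₁/V₂)^n = 1550 kPa.
For an ideal gas ΔU = nCvΔT with Cv = (5/2)R = 20.8 J/(mol·K).
ΔU = 1.08×20.8×(713−343) = 8300 J.

8300 J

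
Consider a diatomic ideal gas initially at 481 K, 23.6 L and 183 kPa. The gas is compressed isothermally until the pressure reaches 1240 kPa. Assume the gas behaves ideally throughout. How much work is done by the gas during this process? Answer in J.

-8260 J

n = P₁V₁/(RT₁) = 183×23.6/(8.314×481) = 1.08 mol.
Isothermal: T stays 481 K; PV = const ⇒ V₂ = 3.48 L, P₂ = 1240 kPa.
W = nRT ln(V₂/V₁) = 1.08×8.314×481×ln(0.148) = -8260 J.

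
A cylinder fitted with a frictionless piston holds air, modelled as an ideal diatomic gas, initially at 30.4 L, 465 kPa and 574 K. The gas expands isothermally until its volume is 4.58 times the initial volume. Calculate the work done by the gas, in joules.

n = P₁V₁/(RT₁) = 465×30.4/(8.314×574) = 2.96 mol.
Isothermal: T stays 574 K; PV = const ⇒ V₂ = 139 L, P₂ = 102 kPa.
W = nRT ln(V₂/V₁) = 2.96×8.314×574×ln(4.58) = 21500 J.

21500 J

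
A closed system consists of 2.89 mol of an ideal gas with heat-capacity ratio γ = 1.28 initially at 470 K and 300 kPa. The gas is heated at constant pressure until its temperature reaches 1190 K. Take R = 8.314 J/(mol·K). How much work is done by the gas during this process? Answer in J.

V₁ = nRT₁/P₁ = 2.89×8.314×470/300 = 37.6 L.
Isobaric: P stays 300 kPa; V/T = const ⇒ T₂ = 1190 K, V₂ = 95.3 L.
W = PΔV = 300×(95.3−37.6) kPa·L = 17300 J.

17300 J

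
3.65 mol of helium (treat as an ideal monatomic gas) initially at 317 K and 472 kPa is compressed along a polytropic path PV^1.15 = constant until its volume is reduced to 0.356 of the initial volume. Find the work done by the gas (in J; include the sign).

-10700 J

V₁ = nRT₁/P₁ = 3.65×8.314×317/472 = 20.4 L.
Polytropic n=1.15: T₂ = T₁(V₁/V₂)^(n−1) = 317×(2.81)^0.15 = 370 K; P₂ = P₁(V₁/V₂)^n = 1550 kPa.
W = (P₁V₁−P₂V₂)/(n−1) = (472×20.4−1550×7.26)/0.15 = -10700 J.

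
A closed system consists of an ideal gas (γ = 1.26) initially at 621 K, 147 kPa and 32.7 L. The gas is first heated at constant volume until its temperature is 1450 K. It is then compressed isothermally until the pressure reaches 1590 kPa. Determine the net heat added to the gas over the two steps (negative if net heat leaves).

n = P₁V₁/(RT₁) = 147×32.7/(8.314×621) = 0.931 mol.
Step 1 — Isochoric: V stays 32.7 L; P/T = const ⇒ T₂ = 1450 K, P₂ = 343 kPa.
W = 0 (no volume change).
ΔU = nCvΔT = 0.931×32.0×(1450−621) = 24700 J.
Q = ΔU = 24700 J.
State after step 1: P = 343 kPa, V = 32.7 L, T = 1450 K.
Step 2 — Isothermal: T stays 1450 K; PV = const ⇒ V₂ = 7.06 L, P₂ = 1590 kPa.
ΔU = 0 (ideal gas, T constant).
W = nRT ln(V₂/V₁) = 0.931×8.314×1450×ln(0.216) = -17200 J.
Q = ΔU + W = -17200 J.
Net over both steps: W = -17200 J, Q = 7470 J, ΔU = 24700 J.

7470 J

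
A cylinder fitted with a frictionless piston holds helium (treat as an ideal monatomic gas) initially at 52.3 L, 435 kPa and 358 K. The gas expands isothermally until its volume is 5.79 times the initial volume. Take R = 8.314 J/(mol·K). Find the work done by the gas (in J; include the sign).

40000 J

n = P₁V₁/(RT₁) = 435×52.3/(8.314×358) = 7.64 mol.
Isothermal: T stays 358 K; PV = const ⇒ V₂ = 303 L, P₂ = 75.1 kPa.
W = nRT ln(V₂/V₁) = 7.64×8.314×358×ln(5.79) = 40000 J.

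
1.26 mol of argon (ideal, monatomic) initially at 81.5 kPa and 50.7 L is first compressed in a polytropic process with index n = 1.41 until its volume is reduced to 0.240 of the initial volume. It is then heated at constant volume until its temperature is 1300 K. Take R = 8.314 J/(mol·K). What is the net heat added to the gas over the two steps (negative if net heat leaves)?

6220 J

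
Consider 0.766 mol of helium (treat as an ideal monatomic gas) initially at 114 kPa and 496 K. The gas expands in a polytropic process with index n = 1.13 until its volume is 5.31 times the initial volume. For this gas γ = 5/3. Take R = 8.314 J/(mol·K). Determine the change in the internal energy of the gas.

-924 J

V₁ = nRT₁/P₁ = 0.766×8.314×496/114 = 27.7 L.
Polytropic n=1.13: T₂ = T₁(V₁/V₂)^(n−1) = 496×(0.188)^0.13 = 399 K; P₂ = P₁(V₁/V₂)^n = 17.3 kPa.
For an ideal gas ΔU = nCvΔT with Cv = (3/2)R = 12.5 J/(mol·K).
ΔU = 0.766×12.5×(399−496) = -924 J.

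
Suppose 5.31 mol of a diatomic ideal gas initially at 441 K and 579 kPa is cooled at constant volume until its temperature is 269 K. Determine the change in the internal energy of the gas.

V₁ = nRT₁/P₁ = 5.31×8.314×441/579 = 33.6 L.
Isochoric: V stays 33.6 L; P/T = const ⇒ T₂ = 269 K, P₂ = 353 kPa.
For an ideal gas ΔU = nCvΔT with Cv = (5/2)R = 20.8 J/(mol·K).
ΔU = 5.31×20.8×(269−441) = -19000 J.

-19000 J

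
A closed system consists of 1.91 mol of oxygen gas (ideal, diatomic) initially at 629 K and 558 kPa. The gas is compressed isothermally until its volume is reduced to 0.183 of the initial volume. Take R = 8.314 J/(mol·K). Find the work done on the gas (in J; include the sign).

17000 J

V₁ = nRT₁/P₁ = 1.91×8.314×629/558 = 17.9 L.
Isothermal: T stays 629 K; PV = const ⇒ V₂ = 3.28 L, P₂ = 3050 kPa.
W = nRT ln(V₂/V₁) = 1.91×8.314×629×ln(0.183) = -17000 J.
Work done on the gas = −W_by = 17000 J.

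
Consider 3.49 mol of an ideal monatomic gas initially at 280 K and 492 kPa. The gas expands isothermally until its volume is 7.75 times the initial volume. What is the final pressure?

V₁ = nRT₁/P₁ = 3.49×8.314×280/492 = 16.5 L.
Isothermal: T stays 280 K; PV = const ⇒ V₂ = 128 L, P₂ = 63.5 kPa.

63.5 kPa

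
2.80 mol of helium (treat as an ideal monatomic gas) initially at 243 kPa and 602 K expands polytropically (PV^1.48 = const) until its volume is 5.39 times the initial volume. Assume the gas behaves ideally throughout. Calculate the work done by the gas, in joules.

16200 J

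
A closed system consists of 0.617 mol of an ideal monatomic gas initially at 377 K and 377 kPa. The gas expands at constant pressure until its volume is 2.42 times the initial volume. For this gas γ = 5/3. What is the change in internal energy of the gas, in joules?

4120 J

V₁ = nRT₁/P₁ = 0.617×8.314×377/377 = 5.13 L.
Isobaric: P stays 377 kPa; V/T = const ⇒ T₂ = 912 K, V₂ = 12.4 L.
For an ideal gas ΔU = nCvΔT with Cv = (3/2)R = 12.5 J/(mol·K).
ΔU = 0.617×12.5×(912−377) = 4120 J.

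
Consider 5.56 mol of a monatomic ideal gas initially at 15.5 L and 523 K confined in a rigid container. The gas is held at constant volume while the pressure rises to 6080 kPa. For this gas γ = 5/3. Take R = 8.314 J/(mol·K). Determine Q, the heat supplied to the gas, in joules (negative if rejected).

105000 J

P₁ = nRT₁/V₁ = 5.56×8.314×523/15.5 = 1560 kPa.
Isochoric: V stays 15.5 L; P/T = const ⇒ T₂ = 2040 K, P₂ = 6080 kPa.
W = 0 (no volume change).
ΔU = nCvΔT = 5.56×12.5×(2040−523) = 105000 J.
Q = ΔU = 105000 J.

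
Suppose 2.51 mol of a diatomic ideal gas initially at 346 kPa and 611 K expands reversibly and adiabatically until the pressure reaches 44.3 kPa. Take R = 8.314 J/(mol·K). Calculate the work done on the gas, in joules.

-14200 J

V₁ = nRT₁/P₁ = 2.51×8.314×611/346 = 36.9 L.
Adiabatic: T₂/T₁ = (P₂/P₁)^((γ−1)/γ) ⇒ T₂ = 611×(0.128)^0.286 = 340 K; V₂ = 160 L.
ΔU = nCvΔT = 2.51×20.8×(340−611) = -14200 J.
Q = 0 for an adiabatic process, so W = −ΔU = 14200 J.
Work done on the gas = −W_by = -14200 J.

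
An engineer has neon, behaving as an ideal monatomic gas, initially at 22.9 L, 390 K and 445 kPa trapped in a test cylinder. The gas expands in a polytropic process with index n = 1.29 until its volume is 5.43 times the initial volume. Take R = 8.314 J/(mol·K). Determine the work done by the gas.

13600 J

n = P₁V₁/(RT₁) = 445×22.9/(8.314×390) = 3.14 mol.
Polytropic n=1.29: T₂ = T₁(V₁/V₂)^(n−1) = 390×(0.184)^0.29 = 239 K; P₂ = P₁(V₁/V₂)^n = 50.2 kPa.
W = (P₁V₁−P₂V₂)/(n−1) = (445×22.9−50.2×124)/0.29 = 13600 J.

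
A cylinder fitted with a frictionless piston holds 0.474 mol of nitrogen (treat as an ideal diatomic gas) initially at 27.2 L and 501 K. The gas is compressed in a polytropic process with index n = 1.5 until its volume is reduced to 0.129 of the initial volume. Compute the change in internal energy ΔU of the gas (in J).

8810 J

P₁ = nRT₁/V₁ = 0.474×8.314×501/27.2 = 72.6 kPa.
Polytropic n=1.5: T₂ = T₁(V₁/V₂)^(n−1) = 501×(7.75)^0.50 = 1390 K; P₂ = P₁(V₁/V₂)^n = 1570 kPa.
For an ideal gas ΔU = nCvΔT with Cv = (5/2)R = 20.8 J/(mol·K).
ΔU = 0.474×20.8×(1390−501) = 8810 J.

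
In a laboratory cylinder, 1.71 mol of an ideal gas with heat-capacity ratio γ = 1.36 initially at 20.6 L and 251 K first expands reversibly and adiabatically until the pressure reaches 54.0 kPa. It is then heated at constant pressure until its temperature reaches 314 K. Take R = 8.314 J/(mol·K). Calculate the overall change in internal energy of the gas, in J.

P₁ = nRT₁/V₁ = 1.71×8.314×251/20.6 = 173 kPa.
Step 1 — Adiabatic: T₂/T₁ = (P₂/P₁)^((γ−1)/γ) ⇒ T₂ = 251×(0.312)^0.265 = 184 K; V₂ = 48.5 L.
ΔU = nCvΔT = 1.71×23.1×(184−251) = -2630 J.
Q = 0 for an adiabatic process, so W = −ΔU = 2630 J.
State after step 1: P = 54.0 kPa, V = 48.5 L, T = 184 K.
Step 2 — Isobaric: P stays 54.0 kPa; V/T = const ⇒ T₂ = 314 K, V₂ = 82.7 L.
W = PΔV = 54.0×(82.7−48.5) kPa·L = 1840 J.
ΔU = nCvΔT = 1.71×23.1×(314−184) = 5120 J.
Q = ΔU + W = nCpΔT = 6960 J.
Net over both steps: W = 4470 J, Q = 6960 J, ΔU = 2490 J.

2490 J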